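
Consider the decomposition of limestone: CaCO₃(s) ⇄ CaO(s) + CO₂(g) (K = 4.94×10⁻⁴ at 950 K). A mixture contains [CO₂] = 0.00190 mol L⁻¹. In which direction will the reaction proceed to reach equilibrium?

(CaCO₃, CaO are pure solids — omitted from Q.)
Q = [CO₂] = 0.00190
Q = 0.00190 > K = 4.94×10⁻⁴, so the reverse reaction proceeds.

to the left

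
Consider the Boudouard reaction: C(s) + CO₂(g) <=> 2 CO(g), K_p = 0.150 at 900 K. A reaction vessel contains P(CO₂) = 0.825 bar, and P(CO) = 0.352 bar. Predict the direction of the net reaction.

neither direction; the system is at equilibrium

(C is a pure solid — omitted from Q_p.)
Q_p = P(CO)² / P(CO₂) = (0.352)² / (0.825) = 0.150
Q_p = 0.150 = K_p, so the system is already at equilibrium.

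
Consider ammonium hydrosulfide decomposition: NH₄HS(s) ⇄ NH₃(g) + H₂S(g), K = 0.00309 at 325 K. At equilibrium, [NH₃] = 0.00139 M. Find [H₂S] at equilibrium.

[H₂S] = 2.22 M

(NH₄HS is a pure solid — omitted from K.)
At equilibrium, K = [NH₃]·[H₂S] = 0.00309.
(0.00139)·([H₂S]) = 0.00309
[H₂S] = 2.22 M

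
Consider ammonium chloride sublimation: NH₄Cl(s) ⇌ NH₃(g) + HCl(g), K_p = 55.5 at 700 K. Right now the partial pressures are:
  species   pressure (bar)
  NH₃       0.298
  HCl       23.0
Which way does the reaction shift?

(NH₄Cl is a pure solid — omitted from Q_p.)
Q_p = P(NH₃)·P(HCl) = (0.298)·(23.0) = 6.85
Q_p = 6.85 < K_p = 55.5, so the forward reaction proceeds.

in the forward direction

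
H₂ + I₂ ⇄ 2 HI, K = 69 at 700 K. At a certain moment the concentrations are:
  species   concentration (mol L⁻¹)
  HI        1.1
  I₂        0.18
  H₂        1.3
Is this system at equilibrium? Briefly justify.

Q = [HI]² / ([H₂]·[I₂]) = (1.1)² / ((1.3)·(0.18)) = 5.2
Q = 5.2 < K = 69: net forward reaction.

no; Q < K, reaction proceeds forward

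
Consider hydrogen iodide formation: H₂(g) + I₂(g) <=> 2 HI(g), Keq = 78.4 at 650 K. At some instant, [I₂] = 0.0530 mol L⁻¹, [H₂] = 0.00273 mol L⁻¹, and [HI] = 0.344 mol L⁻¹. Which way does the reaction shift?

reverse (toward reactants)

Q = [HI]² / ([H₂]·[I₂]) = (0.344)² / ((0.00273)·(0.0530)) = 818
Q = 818 > Keq = 78.4, so the reverse reaction proceeds.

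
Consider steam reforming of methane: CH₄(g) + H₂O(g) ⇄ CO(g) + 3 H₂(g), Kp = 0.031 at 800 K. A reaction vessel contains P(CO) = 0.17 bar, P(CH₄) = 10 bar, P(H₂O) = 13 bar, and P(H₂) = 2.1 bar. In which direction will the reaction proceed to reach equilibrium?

in the forward direction

Qp = P(CO)·P(H₂)³ / (P(CH₄)·P(H₂O)) = (0.17)·(2.1)³ / ((10)·(13)) = 0.012
Qp = 0.012 < Kp = 0.031, so the forward reaction proceeds.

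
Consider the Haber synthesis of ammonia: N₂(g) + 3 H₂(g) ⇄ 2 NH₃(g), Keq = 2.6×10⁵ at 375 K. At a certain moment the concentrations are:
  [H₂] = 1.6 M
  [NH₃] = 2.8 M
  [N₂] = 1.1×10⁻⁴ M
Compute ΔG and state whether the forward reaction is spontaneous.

ΔG = -8.43 kJ/mol; the forward reaction is spontaneous

Q = [NH₃]² / ([N₂]·[H₂]³) = (2.8)² / ((1.1×10⁻⁴)·(1.6)³) = 17400
ΔG = RT ln(Q/Keq) = (8.314 J mol⁻¹ K⁻¹)(375 K) × ln(17400/2.6×10⁵)
   = (3.118 kJ/mol)(-2.704) = -8.43 kJ/mol
ΔG < 0, so the forward reaction is spontaneous (proceeds forward).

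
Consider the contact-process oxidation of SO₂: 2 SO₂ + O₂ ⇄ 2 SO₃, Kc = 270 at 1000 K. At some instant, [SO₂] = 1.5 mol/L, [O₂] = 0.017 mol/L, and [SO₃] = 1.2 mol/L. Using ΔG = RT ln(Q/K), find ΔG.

Qc = [SO₃]² / ([SO₂]²·[O₂]) = (1.2)² / ((1.5)²·(0.017)) = 37.6
ΔG = RT ln(Qc/Kc) = (8.314 J mol⁻¹ K⁻¹)(1000 K) × ln(37.6/270)
   = (8.314 kJ/mol)(-1.971) = -16.4 kJ/mol
ΔG < 0, so the forward reaction is spontaneous (proceeds forward).

ΔG = -16.4 kJ/mol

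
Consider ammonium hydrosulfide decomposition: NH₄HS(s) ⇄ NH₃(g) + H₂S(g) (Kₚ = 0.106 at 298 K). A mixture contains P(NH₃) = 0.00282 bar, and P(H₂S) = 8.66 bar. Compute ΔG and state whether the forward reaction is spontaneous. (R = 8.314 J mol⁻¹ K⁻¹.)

ΔG = -3.64 kJ/mol; the forward reaction is spontaneous

(NH₄HS is a pure solid — omitted from Qₚ.)
Qₚ = P(NH₃)·P(H₂S) = (0.00282)·(8.66) = 0.0244
ΔG = RT ln(Qₚ/Kₚ) = (8.314 J mol⁻¹ K⁻¹)(298 K) × ln(0.0244/0.106)
   = (2.478 kJ/mol)(-1.469) = -3.64 kJ/mol
ΔG < 0, so the forward reaction is spontaneous (proceeds forward).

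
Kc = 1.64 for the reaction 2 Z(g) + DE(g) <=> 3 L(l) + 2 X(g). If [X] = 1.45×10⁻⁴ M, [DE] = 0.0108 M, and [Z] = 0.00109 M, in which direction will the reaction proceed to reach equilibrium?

neither direction; the system is at equilibrium

(L is a pure liquid — omitted from Qc.)
Qc = [X]² / ([Z]²·[DE]) = (1.45×10⁻⁴)² / ((0.00109)²·(0.0108)) = 1.64
Qc = 1.64 = Kc, so the system is already at equilibrium.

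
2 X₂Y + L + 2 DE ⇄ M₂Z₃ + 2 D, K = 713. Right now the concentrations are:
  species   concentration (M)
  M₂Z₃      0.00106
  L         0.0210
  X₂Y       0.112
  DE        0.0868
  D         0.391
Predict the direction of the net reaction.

forward (toward products)

Q = [M₂Z₃]·[D]² / ([X₂Y]²·[L]·[DE]²) = (0.00106)·(0.391)² / ((0.112)²·(0.0210)·(0.0868)²) = 81.7
Q = 81.7 < K = 713, so the forward reaction proceeds.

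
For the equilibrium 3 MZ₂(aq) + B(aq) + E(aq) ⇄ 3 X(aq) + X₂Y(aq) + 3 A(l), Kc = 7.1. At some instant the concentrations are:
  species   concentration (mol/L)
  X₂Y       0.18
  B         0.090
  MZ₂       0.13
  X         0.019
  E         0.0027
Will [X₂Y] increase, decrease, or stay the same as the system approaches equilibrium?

increase

(A is a pure liquid — omitted from Qc.)
Qc = [X]³·[X₂Y] / ([MZ₂]³·[B]·[E]) = (0.019)³·(0.18) / ((0.13)³·(0.090)·(0.0027)) = 2.3
Qc = 2.3 < Kc = 7.1: net forward reaction.
X₂Y is a product, so it increases.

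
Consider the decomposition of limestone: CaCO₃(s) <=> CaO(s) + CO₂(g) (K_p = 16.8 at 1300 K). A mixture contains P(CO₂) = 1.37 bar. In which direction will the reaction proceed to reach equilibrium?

(CaCO₃, CaO are pure solids — omitted from Q_p.)
Q_p = P(CO₂) = 1.37
Q_p = 1.37 < K_p = 16.8, so the forward reaction proceeds.

toward products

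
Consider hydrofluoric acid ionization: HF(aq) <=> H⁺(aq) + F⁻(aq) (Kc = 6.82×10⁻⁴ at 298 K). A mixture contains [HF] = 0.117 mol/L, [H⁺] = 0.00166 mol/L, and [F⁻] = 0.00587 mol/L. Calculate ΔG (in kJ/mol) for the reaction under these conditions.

Qc = [H⁺]·[F⁻] / [HF] = (0.00166)·(0.00587) / (0.117) = 8.33×10⁻⁵
ΔG = RT ln(Qc/Kc) = (8.314 J mol⁻¹ K⁻¹)(298 K) × ln(8.33×10⁻⁵/6.82×10⁻⁴)
   = (2.478 kJ/mol)(-2.103) = -5.21 kJ/mol
ΔG < 0, so the forward reaction is spontaneous (proceeds forward).

ΔG = -5.21 kJ/mol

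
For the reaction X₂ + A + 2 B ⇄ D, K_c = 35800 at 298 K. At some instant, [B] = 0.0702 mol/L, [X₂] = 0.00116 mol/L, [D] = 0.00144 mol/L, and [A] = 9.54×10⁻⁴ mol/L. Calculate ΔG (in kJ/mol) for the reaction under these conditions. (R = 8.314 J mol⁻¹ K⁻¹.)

ΔG = 4.95 kJ/mol

Q_c = [D] / ([X₂]·[A]·[B]²) = (0.00144) / ((0.00116)·(9.54×10⁻⁴)·(0.0702)²) = 2.64×10⁵
ΔG = RT ln(Q_c/K_c) = (8.314 J mol⁻¹ K⁻¹)(298 K) × ln(2.64×10⁵/35800)
   = (2.478 kJ/mol)(1.998) = 4.95 kJ/mol
ΔG > 0, so the forward reaction is non-spontaneous (proceeds in reverse).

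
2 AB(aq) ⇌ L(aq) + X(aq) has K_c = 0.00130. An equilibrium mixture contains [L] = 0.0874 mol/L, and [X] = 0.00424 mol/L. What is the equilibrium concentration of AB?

[AB] = 0.534 mol/L

At equilibrium, K_c = [L]·[X] / [AB]² = 0.00130.
(0.0874)·(0.00424) / ([AB])² = 0.00130
[AB]² = 0.285 ⇒ [AB] = 0.534 mol/L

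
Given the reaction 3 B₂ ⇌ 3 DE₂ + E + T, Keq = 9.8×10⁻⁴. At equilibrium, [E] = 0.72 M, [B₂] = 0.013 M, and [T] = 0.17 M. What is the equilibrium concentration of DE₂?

[DE₂] = 0.0026 M

At equilibrium, Keq = [DE₂]³·[E]·[T] / [B₂]³ = 9.8×10⁻⁴.
([DE₂])³·(0.72)·(0.17) / (0.013)³ = 9.8×10⁻⁴
[DE₂]³ = 1.76×10⁻⁸ ⇒ [DE₂] = 0.0026 M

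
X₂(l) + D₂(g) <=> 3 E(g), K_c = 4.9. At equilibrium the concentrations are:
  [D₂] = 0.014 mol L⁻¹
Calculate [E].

(X₂ is a pure liquid — omitted from K_c.)
At equilibrium, K_c = [E]³ / [D₂] = 4.9.
([E])³ / (0.014) = 4.9
[E]³ = 0.0686 ⇒ [E] = 0.41 mol L⁻¹

[E] = 0.41 mol L⁻¹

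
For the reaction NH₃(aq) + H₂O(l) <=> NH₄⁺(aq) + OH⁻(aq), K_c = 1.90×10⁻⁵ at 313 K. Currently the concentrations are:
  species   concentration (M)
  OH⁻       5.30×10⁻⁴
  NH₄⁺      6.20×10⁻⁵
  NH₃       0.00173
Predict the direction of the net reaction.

no net change (already at equilibrium)

(H₂O is a pure liquid — omitted from Q_c.)
Q_c = [NH₄⁺]·[OH⁻] / [NH₃] = (6.20×10⁻⁵)·(5.30×10⁻⁴) / (0.00173) = 1.90×10⁻⁵
Q_c = 1.90×10⁻⁵ = K_c, so the system is already at equilibrium.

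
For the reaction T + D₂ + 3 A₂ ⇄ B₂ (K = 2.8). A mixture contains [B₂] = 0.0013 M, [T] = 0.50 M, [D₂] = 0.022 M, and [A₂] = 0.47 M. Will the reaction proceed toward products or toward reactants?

Q = [B₂] / ([T]·[D₂]·[A₂]³) = (0.0013) / ((0.50)·(0.022)·(0.47)³) = 1.1
Q = 1.1 < K = 2.8, so the forward reaction proceeds.

in the forward direction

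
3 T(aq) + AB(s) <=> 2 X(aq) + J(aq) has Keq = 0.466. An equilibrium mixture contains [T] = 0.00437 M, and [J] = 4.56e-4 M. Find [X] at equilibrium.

(AB is a pure solid — omitted from Keq.)
At equilibrium, Keq = [X]²·[J] / [T]³ = 0.466.
([X])²·(4.56e-4) / (0.00437)³ = 0.466
[X]² = 8.53e-5 ⇒ [X] = 0.00923 M

[X] = 0.00923 M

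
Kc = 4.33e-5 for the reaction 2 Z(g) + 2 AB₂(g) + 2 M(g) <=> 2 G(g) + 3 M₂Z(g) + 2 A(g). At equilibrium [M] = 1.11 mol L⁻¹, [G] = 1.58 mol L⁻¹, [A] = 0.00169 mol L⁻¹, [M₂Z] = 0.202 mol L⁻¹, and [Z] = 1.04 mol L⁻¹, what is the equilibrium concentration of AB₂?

[AB₂] = 0.0319 mol L⁻¹

At equilibrium, Kc = [G]²·[M₂Z]³·[A]² / ([Z]²·[AB₂]²·[M]²) = 4.33e-5.
(1.58)²·(0.202)³·(0.00169)² / ((1.04)²·([AB₂])²·(1.11)²) = 4.33e-5
[AB₂]² = 0.00102 ⇒ [AB₂] = 0.0319 mol L⁻¹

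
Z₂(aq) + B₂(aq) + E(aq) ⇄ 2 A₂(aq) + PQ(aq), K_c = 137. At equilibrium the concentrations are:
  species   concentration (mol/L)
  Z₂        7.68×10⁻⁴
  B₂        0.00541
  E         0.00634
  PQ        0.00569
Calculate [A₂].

[A₂] = 0.0252 mol/L

At equilibrium, K_c = [A₂]²·[PQ] / ([Z₂]·[B₂]·[E]) = 137.
([A₂])²·(0.00569) / ((7.68×10⁻⁴)·(0.00541)·(0.00634)) = 137
[A₂]² = 6.34×10⁻⁴ ⇒ [A₂] = 0.0252 mol/L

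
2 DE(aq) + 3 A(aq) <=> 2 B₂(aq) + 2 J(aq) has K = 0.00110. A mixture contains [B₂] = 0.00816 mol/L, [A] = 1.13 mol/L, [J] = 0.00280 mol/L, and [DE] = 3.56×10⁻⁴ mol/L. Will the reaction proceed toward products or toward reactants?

toward reactants

Q = [B₂]²·[J]² / ([DE]²·[A]³) = (0.00816)²·(0.00280)² / ((3.56×10⁻⁴)²·(1.13)³) = 0.00285
Q = 0.00285 > K = 0.00110, so the reverse reaction proceeds.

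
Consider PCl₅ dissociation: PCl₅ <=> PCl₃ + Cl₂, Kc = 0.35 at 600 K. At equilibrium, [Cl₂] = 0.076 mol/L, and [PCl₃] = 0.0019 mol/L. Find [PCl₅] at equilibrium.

[PCl₅] = 4.1e-4 mol/L

At equilibrium, Kc = [PCl₃]·[Cl₂] / [PCl₅] = 0.35.
(0.0019)·(0.076) / ([PCl₅]) = 0.35
[PCl₅] = 4.13e-4 = 4.1e-4 mol/L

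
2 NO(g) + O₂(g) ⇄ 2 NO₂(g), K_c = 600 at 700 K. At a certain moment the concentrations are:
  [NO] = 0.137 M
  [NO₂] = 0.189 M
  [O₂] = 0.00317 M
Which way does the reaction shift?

Q_c = [NO₂]² / ([NO]²·[O₂]) = (0.189)² / ((0.137)²·(0.00317)) = 600
Q_c = 600 = K_c, so the system is already at equilibrium.

no net change (already at equilibrium)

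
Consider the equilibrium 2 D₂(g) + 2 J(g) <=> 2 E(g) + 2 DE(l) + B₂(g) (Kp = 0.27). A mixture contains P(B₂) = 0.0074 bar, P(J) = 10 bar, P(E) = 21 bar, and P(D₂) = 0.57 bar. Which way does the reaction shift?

(DE is a pure liquid — omitted from Qp.)
Qp = P(E)²·P(B₂) / (P(D₂)²·P(J)²) = (21)²·(0.0074) / ((0.57)²·(10)²) = 0.10
Qp = 0.10 < Kp = 0.27, so the forward reaction proceeds.

forward (toward products)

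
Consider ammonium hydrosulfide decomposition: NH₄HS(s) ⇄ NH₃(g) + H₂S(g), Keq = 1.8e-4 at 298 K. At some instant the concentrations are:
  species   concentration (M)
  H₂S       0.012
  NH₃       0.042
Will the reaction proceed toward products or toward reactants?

to the left

(NH₄HS is a pure solid — omitted from Q.)
Q = [NH₃]·[H₂S] = (0.042)·(0.012) = 5.0e-4
Q = 5.0e-4 > Keq = 1.8e-4, so the reverse reaction proceeds.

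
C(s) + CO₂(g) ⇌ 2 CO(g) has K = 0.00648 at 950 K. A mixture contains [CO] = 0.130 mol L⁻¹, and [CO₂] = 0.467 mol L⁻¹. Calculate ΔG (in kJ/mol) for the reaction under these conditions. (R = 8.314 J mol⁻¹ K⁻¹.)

ΔG = 13.6 kJ/mol

(C is a pure solid — omitted from Q.)
Q = [CO]² / [CO₂] = (0.130)² / (0.467) = 0.0362
ΔG = RT ln(Q/K) = (8.314 J mol⁻¹ K⁻¹)(950 K) × ln(0.0362/0.00648)
   = (7.898 kJ/mol)(1.720) = 13.6 kJ/mol
ΔG > 0, so the forward reaction is non-spontaneous (proceeds in reverse).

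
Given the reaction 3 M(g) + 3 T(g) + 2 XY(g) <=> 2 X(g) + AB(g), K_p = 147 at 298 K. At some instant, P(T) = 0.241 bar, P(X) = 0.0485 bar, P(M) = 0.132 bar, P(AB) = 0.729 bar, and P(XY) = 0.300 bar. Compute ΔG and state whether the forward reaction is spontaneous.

Q_p = P(X)²·P(AB) / (P(M)³·P(T)³·P(XY)²) = (0.0485)²·(0.729) / ((0.132)³·(0.241)³·(0.300)²) = 592
ΔG = RT ln(Q_p/K_p) = (8.314 J mol⁻¹ K⁻¹)(298 K) × ln(592/147)
   = (2.478 kJ/mol)(1.393) = 3.45 kJ/mol
ΔG > 0, so the forward reaction is non-spontaneous (proceeds in reverse).

ΔG = 3.45 kJ/mol; the forward reaction is non-spontaneous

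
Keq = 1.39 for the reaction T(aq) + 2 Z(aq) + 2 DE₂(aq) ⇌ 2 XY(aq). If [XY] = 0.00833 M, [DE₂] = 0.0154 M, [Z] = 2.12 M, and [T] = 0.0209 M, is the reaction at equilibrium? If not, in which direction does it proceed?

Q = [XY]² / ([T]·[Z]²·[DE₂]²) = (0.00833)² / ((0.0209)·(2.12)²·(0.0154)²) = 3.11
Q = 3.11 > Keq = 1.39, so the reverse reaction proceeds.

to the left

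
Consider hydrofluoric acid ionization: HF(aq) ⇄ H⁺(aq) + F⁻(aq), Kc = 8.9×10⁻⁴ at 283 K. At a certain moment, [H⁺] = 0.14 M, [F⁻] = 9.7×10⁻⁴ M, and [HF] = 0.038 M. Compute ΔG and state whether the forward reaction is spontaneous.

Qc = [H⁺]·[F⁻] / [HF] = (0.14)·(9.7×10⁻⁴) / (0.038) = 0.00357
ΔG = RT ln(Qc/Kc) = (8.314 J mol⁻¹ K⁻¹)(283 K) × ln(0.00357/8.9×10⁻⁴)
   = (2.353 kJ/mol)(1.389) = 3.27 kJ/mol
ΔG > 0, so the forward reaction is non-spontaneous (proceeds in reverse).

ΔG = 3.27 kJ/mol; the forward reaction is non-spontaneous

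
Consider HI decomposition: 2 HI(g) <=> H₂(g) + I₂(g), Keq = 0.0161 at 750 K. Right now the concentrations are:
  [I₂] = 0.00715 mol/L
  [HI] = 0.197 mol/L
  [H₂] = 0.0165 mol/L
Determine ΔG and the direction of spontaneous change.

Q = [H₂]·[I₂] / [HI]² = (0.0165)·(0.00715) / (0.197)² = 0.00304
ΔG = RT ln(Q/Keq) = (8.314 J mol⁻¹ K⁻¹)(750 K) × ln(0.00304/0.0161)
   = (6.236 kJ/mol)(-1.667) = -10.4 kJ/mol
ΔG < 0, so the forward reaction is spontaneous (proceeds forward).

ΔG = -10.4 kJ/mol; the forward reaction is spontaneous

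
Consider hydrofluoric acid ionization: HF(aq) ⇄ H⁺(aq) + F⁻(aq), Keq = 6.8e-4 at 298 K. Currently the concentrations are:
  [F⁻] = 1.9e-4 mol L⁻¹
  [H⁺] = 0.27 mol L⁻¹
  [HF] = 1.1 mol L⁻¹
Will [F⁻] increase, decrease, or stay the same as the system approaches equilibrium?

increase

Q = [H⁺]·[F⁻] / [HF] = (0.27)·(1.9e-4) / (1.1) = 4.7e-5
Q = 4.7e-5 < Keq = 6.8e-4: net forward reaction.
F⁻ is a product, so it increases.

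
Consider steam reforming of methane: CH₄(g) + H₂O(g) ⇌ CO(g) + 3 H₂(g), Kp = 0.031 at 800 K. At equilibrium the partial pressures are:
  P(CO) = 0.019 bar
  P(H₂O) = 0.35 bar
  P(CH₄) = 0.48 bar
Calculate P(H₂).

At equilibrium, Kp = P(CO)·P(H₂)³ / (P(CH₄)·P(H₂O)) = 0.031.
(0.019)·(P(H₂))³ / ((0.48)·(0.35)) = 0.031
P(H₂)³ = 0.274 ⇒ P(H₂) = 0.65 bar

P(H₂) = 0.65 bar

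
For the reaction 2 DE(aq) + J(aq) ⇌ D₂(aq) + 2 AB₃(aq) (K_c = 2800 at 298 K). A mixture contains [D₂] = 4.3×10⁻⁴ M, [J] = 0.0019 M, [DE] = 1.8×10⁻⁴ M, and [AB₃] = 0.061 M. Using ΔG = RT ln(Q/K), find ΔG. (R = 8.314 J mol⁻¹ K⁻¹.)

ΔG = 5.52 kJ/mol

Q_c = [D₂]·[AB₃]² / ([DE]²·[J]) = (4.3×10⁻⁴)·(0.061)² / ((1.8×10⁻⁴)²·(0.0019)) = 26000
ΔG = RT ln(Q_c/K_c) = (8.314 J mol⁻¹ K⁻¹)(298 K) × ln(26000/2800)
   = (2.478 kJ/mol)(2.228) = 5.52 kJ/mol
ΔG > 0, so the forward reaction is non-spontaneous (proceeds in reverse).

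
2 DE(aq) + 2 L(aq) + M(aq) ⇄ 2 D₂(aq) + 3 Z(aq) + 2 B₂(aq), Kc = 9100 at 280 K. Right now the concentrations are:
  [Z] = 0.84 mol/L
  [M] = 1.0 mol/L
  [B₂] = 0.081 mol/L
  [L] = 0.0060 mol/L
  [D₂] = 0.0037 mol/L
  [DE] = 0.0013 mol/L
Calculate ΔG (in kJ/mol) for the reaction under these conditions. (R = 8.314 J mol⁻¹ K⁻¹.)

Qc = [D₂]²·[Z]³·[B₂]² / ([DE]²·[L]²·[M]) = (0.0037)²·(0.84)³·(0.081)² / ((0.0013)²·(0.0060)²·(1.0)) = 875
ΔG = RT ln(Qc/Kc) = (8.314 J mol⁻¹ K⁻¹)(280 K) × ln(875/9100)
   = (2.328 kJ/mol)(-2.342) = -5.45 kJ/mol
ΔG < 0, so the forward reaction is spontaneous (proceeds forward).

ΔG = -5.45 kJ/mol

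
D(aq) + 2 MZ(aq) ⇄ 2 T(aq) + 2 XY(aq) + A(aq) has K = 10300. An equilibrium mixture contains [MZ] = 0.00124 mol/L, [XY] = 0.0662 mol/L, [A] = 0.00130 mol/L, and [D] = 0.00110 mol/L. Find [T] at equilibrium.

At equilibrium, K = [T]²·[XY]²·[A] / ([D]·[MZ]²) = 10300.
([T])²·(0.0662)²·(0.00130) / ((0.00110)·(0.00124)²) = 10300
[T]² = 3.06 ⇒ [T] = 1.75 mol/L

[T] = 1.75 mol/L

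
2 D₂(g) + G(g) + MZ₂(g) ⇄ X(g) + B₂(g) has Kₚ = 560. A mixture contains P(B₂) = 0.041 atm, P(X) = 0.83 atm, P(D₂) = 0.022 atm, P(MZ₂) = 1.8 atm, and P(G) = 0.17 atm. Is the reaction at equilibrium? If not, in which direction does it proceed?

Qₚ = P(X)·P(B₂) / (P(D₂)²·P(G)·P(MZ₂)) = (0.83)·(0.041) / ((0.022)²·(0.17)·(1.8)) = 230
Qₚ = 230 < Kₚ = 560, so the forward reaction proceeds.

forward (toward products)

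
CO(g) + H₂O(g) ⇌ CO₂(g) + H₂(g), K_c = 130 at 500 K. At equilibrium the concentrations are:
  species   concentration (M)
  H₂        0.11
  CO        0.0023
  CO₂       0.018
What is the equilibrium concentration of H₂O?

[H₂O] = 0.0066 M

At equilibrium, K_c = [CO₂]·[H₂] / ([CO]·[H₂O]) = 130.
(0.018)·(0.11) / ((0.0023)·([H₂O])) = 130
[H₂O] = 0.00662 = 0.0066 M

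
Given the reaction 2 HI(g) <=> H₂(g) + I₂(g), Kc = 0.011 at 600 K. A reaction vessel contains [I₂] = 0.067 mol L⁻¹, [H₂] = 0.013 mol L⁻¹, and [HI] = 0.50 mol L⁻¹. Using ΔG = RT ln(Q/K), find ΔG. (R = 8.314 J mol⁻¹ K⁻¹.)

Qc = [H₂]·[I₂] / [HI]² = (0.013)·(0.067) / (0.50)² = 0.00348
ΔG = RT ln(Qc/Kc) = (8.314 J mol⁻¹ K⁻¹)(600 K) × ln(0.00348/0.011)
   = (4.988 kJ/mol)(-1.151) = -5.74 kJ/mol
ΔG < 0, so the forward reaction is spontaneous (proceeds forward).

ΔG = -5.74 kJ/mol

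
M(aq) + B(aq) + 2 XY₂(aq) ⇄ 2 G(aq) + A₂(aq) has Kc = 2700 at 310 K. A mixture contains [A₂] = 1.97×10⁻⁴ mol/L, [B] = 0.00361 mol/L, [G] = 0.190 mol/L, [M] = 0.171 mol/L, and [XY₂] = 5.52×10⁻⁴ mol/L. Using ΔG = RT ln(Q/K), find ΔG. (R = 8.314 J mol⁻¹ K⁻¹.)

Qc = [G]²·[A₂] / ([M]·[B]·[XY₂]²) = (0.190)²·(1.97×10⁻⁴) / ((0.171)·(0.00361)·(5.52×10⁻⁴)²) = 37800
ΔG = RT ln(Qc/Kc) = (8.314 J mol⁻¹ K⁻¹)(310 K) × ln(37800/2700)
   = (2.577 kJ/mol)(2.639) = 6.80 kJ/mol
ΔG > 0, so the forward reaction is non-spontaneous (proceeds in reverse).

ΔG = 6.80 kJ/mol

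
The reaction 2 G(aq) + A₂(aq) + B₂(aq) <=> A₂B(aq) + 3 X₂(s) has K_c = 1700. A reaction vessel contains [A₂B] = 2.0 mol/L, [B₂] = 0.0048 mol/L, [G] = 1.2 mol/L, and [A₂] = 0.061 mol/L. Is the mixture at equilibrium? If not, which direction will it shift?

no; Q > K, reaction proceeds in reverse

(X₂ is a pure solid — omitted from Q_c.)
Q_c = [A₂B] / ([G]²·[A₂]·[B₂]) = (2.0) / ((1.2)²·(0.061)·(0.0048)) = 4700
Q_c = 4700 > K_c = 1700: net reverse reaction.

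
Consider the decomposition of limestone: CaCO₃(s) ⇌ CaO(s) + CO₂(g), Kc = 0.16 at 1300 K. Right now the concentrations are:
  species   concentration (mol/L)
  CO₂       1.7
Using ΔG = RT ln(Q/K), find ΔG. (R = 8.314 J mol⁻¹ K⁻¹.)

(CaCO₃, CaO are pure solids — omitted from Qc.)
Qc = [CO₂] = 1.70
ΔG = RT ln(Qc/Kc) = (8.314 J mol⁻¹ K⁻¹)(1300 K) × ln(1.70/0.16)
   = (10.81 kJ/mol)(2.363) = 25.5 kJ/mol
ΔG > 0, so the forward reaction is non-spontaneous (proceeds in reverse).

ΔG = 25.5 kJ/mol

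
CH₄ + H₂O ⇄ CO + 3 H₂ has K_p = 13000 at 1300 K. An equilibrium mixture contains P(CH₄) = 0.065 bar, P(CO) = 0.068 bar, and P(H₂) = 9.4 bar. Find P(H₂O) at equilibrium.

At equilibrium, K_p = P(CO)·P(H₂)³ / (P(CH₄)·P(H₂O)) = 13000.
(0.068)·(9.4)³ / ((0.065)·(P(H₂O))) = 13000
P(H₂O) = 0.0668 = 0.067 bar

P(H₂O) = 0.067 bar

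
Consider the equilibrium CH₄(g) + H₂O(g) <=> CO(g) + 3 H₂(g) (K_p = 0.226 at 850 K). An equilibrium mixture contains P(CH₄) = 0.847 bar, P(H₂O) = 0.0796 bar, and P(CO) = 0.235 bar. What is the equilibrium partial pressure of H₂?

P(H₂) = 0.402 bar

At equilibrium, K_p = P(CO)·P(H₂)³ / (P(CH₄)·P(H₂O)) = 0.226.
(0.235)·(P(H₂))³ / ((0.847)·(0.0796)) = 0.226
P(H₂)³ = 0.0648 ⇒ P(H₂) = 0.402 bar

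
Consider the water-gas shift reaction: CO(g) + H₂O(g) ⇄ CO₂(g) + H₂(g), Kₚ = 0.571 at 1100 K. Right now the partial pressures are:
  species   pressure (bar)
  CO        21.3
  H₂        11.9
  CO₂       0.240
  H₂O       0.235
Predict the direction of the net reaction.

at equilibrium

Qₚ = P(CO₂)·P(H₂) / (P(CO)·P(H₂O)) = (0.240)·(11.9) / ((21.3)·(0.235)) = 0.571
Qₚ = 0.571 = Kₚ, so the system is already at equilibrium.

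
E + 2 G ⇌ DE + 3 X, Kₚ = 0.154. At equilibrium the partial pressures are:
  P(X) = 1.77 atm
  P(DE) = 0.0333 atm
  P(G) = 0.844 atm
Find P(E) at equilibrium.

P(E) = 1.68 atm

At equilibrium, Kₚ = P(DE)·P(X)³ / (P(E)·P(G)²) = 0.154.
(0.0333)·(1.77)³ / ((P(E))·(0.844)²) = 0.154
P(E) = 1.68 atm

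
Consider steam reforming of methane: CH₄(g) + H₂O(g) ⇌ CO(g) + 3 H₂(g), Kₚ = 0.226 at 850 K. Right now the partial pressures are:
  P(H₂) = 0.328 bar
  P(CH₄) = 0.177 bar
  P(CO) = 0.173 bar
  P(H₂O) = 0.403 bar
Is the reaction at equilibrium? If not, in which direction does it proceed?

Qₚ = P(CO)·P(H₂)³ / (P(CH₄)·P(H₂O)) = (0.173)·(0.328)³ / ((0.177)·(0.403)) = 0.0856
Qₚ = 0.0856 < Kₚ = 0.226, so the forward reaction proceeds.

in the forward direction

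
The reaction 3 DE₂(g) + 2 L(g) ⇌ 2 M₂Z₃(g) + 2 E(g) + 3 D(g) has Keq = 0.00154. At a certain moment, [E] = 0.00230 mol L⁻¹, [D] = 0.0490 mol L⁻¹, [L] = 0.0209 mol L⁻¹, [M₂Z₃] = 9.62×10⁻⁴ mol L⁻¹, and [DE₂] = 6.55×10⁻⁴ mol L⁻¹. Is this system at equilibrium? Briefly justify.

no; Q > K, reaction proceeds in reverse

Q = [M₂Z₃]²·[E]²·[D]³ / ([DE₂]³·[L]²) = (9.62×10⁻⁴)²·(0.00230)²·(0.0490)³ / ((6.55×10⁻⁴)³·(0.0209)²) = 0.00469
Q = 0.00469 > Keq = 0.00154: net reverse reaction.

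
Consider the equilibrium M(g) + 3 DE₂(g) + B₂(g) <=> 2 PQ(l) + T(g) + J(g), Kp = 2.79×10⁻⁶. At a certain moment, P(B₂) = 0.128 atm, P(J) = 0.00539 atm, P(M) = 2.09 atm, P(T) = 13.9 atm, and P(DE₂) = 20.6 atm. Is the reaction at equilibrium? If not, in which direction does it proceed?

(PQ is a pure liquid — omitted from Qp.)
Qp = P(T)·P(J) / (P(M)·P(DE₂)³·P(B₂)) = (13.9)·(0.00539) / ((2.09)·(20.6)³·(0.128)) = 3.20×10⁻⁵
Qp = 3.20×10⁻⁵ > Kp = 2.79×10⁻⁶, so the reverse reaction proceeds.

reverse (toward reactants)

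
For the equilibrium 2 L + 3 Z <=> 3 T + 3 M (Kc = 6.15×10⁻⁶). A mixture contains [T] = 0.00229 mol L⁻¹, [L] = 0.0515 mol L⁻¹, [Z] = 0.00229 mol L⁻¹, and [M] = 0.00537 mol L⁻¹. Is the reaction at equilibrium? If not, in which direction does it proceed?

Qc = [T]³·[M]³ / ([L]²·[Z]³) = (0.00229)³·(0.00537)³ / ((0.0515)²·(0.00229)³) = 5.84×10⁻⁵
Qc = 5.84×10⁻⁵ > Kc = 6.15×10⁻⁶, so the reverse reaction proceeds.

in the reverse direction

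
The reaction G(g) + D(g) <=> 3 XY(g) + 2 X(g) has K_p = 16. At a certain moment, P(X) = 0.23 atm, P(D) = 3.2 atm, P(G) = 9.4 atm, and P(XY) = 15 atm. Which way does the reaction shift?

toward products

Q_p = P(XY)³·P(X)² / (P(G)·P(D)) = (15)³·(0.23)² / ((9.4)·(3.2)) = 5.9
Q_p = 5.9 < K_p = 16, so the forward reaction proceeds.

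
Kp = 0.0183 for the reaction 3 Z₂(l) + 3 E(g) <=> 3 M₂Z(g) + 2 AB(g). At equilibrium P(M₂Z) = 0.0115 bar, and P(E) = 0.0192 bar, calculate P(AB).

(Z₂ is a pure liquid — omitted from Kp.)
At equilibrium, Kp = P(M₂Z)³·P(AB)² / P(E)³ = 0.0183.
(0.0115)³·(P(AB))² / (0.0192)³ = 0.0183
P(AB)² = 0.0852 ⇒ P(AB) = 0.292 bar

P(AB) = 0.292 bar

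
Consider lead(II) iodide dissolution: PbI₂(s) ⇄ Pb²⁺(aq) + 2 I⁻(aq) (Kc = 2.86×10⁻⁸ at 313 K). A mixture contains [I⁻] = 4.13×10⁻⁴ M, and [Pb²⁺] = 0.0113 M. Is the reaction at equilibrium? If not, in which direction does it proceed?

toward products

(PbI₂ is a pure solid — omitted from Qc.)
Qc = [Pb²⁺]·[I⁻]² = (0.0113)·(4.13×10⁻⁴)² = 1.93×10⁻⁹
Qc = 1.93×10⁻⁹ < Kc = 2.86×10⁻⁸, so the forward reaction proceeds.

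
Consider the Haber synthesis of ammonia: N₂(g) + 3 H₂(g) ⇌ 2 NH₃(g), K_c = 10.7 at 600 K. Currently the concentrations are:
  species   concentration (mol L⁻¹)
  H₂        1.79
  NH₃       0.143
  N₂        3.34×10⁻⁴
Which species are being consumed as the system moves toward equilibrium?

Q_c = [NH₃]² / ([N₂]·[H₂]³) = (0.143)² / ((3.34×10⁻⁴)·(1.79)³) = 10.7
Q_c = 10.7 = K_c; the system is at equilibrium.

none (at equilibrium)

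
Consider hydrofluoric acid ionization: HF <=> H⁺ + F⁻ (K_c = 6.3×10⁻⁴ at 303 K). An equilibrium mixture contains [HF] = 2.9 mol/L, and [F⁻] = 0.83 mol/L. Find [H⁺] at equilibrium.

[H⁺] = 0.0022 mol/L

At equilibrium, K_c = [H⁺]·[F⁻] / [HF] = 6.3×10⁻⁴.
([H⁺])·(0.83) / (2.9) = 6.3×10⁻⁴
[H⁺] = 0.00220 = 0.0022 mol/L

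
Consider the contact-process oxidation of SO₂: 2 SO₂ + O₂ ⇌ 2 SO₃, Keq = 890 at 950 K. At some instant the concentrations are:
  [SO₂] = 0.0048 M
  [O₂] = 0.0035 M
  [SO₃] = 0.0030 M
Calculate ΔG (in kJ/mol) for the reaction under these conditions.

ΔG = -16.4 kJ/mol

Q = [SO₃]² / ([SO₂]²·[O₂]) = (0.0030)² / ((0.0048)²·(0.0035)) = 112
ΔG = RT ln(Q/Keq) = (8.314 J mol⁻¹ K⁻¹)(950 K) × ln(112/890)
   = (7.898 kJ/mol)(-2.073) = -16.4 kJ/mol
ΔG < 0, so the forward reaction is spontaneous (proceeds forward).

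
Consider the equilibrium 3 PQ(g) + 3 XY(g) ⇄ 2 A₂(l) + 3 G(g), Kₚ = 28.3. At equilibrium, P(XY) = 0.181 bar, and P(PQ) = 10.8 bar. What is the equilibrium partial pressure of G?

(A₂ is a pure liquid — omitted from Kₚ.)
At equilibrium, Kₚ = P(G)³ / (P(PQ)³·P(XY)³) = 28.3.
(P(G))³ / ((10.8)³·(0.181)³) = 28.3
P(G)³ = 211 ⇒ P(G) = 5.96 bar

P(G) = 5.96 bar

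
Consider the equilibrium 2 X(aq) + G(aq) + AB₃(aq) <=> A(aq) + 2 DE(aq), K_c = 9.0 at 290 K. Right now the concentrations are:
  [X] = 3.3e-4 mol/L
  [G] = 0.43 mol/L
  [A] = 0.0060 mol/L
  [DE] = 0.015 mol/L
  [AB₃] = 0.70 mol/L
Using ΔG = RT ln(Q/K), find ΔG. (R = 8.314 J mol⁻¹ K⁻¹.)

Q_c = [A]·[DE]² / ([X]²·[G]·[AB₃]) = (0.0060)·(0.015)² / ((3.3e-4)²·(0.43)·(0.70)) = 41.2
ΔG = RT ln(Q_c/K_c) = (8.314 J mol⁻¹ K⁻¹)(290 K) × ln(41.2/9.0)
   = (2.411 kJ/mol)(1.521) = 3.67 kJ/mol
ΔG > 0, so the forward reaction is non-spontaneous (proceeds in reverse).

ΔG = 3.67 kJ/mol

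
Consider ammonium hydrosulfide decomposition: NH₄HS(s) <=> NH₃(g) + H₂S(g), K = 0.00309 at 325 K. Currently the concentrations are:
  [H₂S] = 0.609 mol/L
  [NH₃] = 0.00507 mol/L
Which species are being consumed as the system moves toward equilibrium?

none (at equilibrium)

(NH₄HS is a pure solid — omitted from Q.)
Q = [NH₃]·[H₂S] = (0.00507)·(0.609) = 0.00309
Q = 0.00309 = K; the system is at equilibrium.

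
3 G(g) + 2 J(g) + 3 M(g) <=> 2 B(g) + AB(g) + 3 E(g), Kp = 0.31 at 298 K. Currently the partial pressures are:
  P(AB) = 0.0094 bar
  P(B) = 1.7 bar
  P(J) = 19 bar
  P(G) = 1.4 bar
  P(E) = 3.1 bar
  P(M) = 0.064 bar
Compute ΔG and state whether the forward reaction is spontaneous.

ΔG = 5.72 kJ/mol; the forward reaction is non-spontaneous

Qp = P(B)²·P(AB)·P(E)³ / (P(G)³·P(J)²·P(M)³) = (1.7)²·(0.0094)·(3.1)³ / ((1.4)³·(19)²·(0.064)³) = 3.12
ΔG = RT ln(Qp/Kp) = (8.314 J mol⁻¹ K⁻¹)(298 K) × ln(3.12/0.31)
   = (2.478 kJ/mol)(2.309) = 5.72 kJ/mol
ΔG > 0, so the forward reaction is non-spontaneous (proceeds in reverse).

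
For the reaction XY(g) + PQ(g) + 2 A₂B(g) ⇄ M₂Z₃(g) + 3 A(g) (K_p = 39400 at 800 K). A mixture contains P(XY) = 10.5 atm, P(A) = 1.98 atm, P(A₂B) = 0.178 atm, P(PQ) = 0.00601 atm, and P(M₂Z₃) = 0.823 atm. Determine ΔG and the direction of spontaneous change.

ΔG = -16.7 kJ/mol; the forward reaction is spontaneous

Q_p = P(M₂Z₃)·P(A)³ / (P(XY)·P(PQ)·P(A₂B)²) = (0.823)·(1.98)³ / ((10.5)·(0.00601)·(0.178)²) = 3200
ΔG = RT ln(Q_p/K_p) = (8.314 J mol⁻¹ K⁻¹)(800 K) × ln(3200/39400)
   = (6.651 kJ/mol)(-2.511) = -16.7 kJ/mol
ΔG < 0, so the forward reaction is spontaneous (proceeds forward).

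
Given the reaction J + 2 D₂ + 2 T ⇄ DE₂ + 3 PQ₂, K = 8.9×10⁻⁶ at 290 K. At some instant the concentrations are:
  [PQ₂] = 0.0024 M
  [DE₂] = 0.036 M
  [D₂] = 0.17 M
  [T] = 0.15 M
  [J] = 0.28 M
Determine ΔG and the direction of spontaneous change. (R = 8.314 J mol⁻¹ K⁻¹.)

Q = [DE₂]·[PQ₂]³ / ([J]·[D₂]²·[T]²) = (0.036)·(0.0024)³ / ((0.28)·(0.17)²·(0.15)²) = 2.73×10⁻⁶
ΔG = RT ln(Q/K) = (8.314 J mol⁻¹ K⁻¹)(290 K) × ln(2.73×10⁻⁶/8.9×10⁻⁶)
   = (2.411 kJ/mol)(-1.182) = -2.85 kJ/mol
ΔG < 0, so the forward reaction is spontaneous (proceeds forward).

ΔG = -2.85 kJ/mol; the forward reaction is spontaneous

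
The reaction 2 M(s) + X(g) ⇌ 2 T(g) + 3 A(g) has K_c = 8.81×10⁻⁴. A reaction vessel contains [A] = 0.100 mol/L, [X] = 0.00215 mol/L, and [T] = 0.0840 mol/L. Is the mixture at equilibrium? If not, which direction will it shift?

(M is a pure solid — omitted from Q_c.)
Q_c = [T]²·[A]³ / [X] = (0.0840)²·(0.100)³ / (0.00215) = 0.00328
Q_c = 0.00328 > K_c = 8.81×10⁻⁴: net reverse reaction.

no; Q > K, reaction proceeds in reverse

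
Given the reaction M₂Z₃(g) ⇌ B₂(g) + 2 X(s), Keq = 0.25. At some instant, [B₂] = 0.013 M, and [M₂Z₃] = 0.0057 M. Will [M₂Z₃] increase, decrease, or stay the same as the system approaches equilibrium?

increase

(X is a pure solid — omitted from Q.)
Q = [B₂] / [M₂Z₃] = (0.013) / (0.0057) = 2.3
Q = 2.3 > Keq = 0.25: net reverse reaction.
M₂Z₃ is a reactant, so it increases.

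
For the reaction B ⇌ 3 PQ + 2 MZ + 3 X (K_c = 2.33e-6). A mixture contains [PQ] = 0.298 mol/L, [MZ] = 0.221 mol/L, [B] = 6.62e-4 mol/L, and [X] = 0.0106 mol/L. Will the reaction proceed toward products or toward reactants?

Q_c = [PQ]³·[MZ]²·[X]³ / [B] = (0.298)³·(0.221)²·(0.0106)³ / (6.62e-4) = 2.33e-6
Q_c = 2.33e-6 = K_c, so the system is already at equilibrium.

neither direction; the system is at equilibrium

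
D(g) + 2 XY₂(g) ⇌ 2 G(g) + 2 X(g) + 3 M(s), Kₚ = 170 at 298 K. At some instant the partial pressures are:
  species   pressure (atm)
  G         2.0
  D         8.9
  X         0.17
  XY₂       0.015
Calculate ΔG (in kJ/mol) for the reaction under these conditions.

ΔG = -2.68 kJ/mol

(M is a pure solid — omitted from Qₚ.)
Qₚ = P(G)²·P(X)² / (P(D)·P(XY₂)²) = (2.0)²·(0.17)² / ((8.9)·(0.015)²) = 57.7
ΔG = RT ln(Qₚ/Kₚ) = (8.314 J mol⁻¹ K⁻¹)(298 K) × ln(57.7/170)
   = (2.478 kJ/mol)(-1.081) = -2.68 kJ/mol
ΔG < 0, so the forward reaction is spontaneous (proceeds forward).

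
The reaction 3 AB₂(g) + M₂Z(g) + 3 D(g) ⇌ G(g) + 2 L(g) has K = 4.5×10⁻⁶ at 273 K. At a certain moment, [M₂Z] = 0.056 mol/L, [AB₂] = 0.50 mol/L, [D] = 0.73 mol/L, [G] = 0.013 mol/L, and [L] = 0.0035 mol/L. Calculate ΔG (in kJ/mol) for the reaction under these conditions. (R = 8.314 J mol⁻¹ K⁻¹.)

ΔG = 5.82 kJ/mol

Q = [G]·[L]² / ([AB₂]³·[M₂Z]·[D]³) = (0.013)·(0.0035)² / ((0.50)³·(0.056)·(0.73)³) = 5.85×10⁻⁵
ΔG = RT ln(Q/K) = (8.314 J mol⁻¹ K⁻¹)(273 K) × ln(5.85×10⁻⁵/4.5×10⁻⁶)
   = (2.270 kJ/mol)(2.565) = 5.82 kJ/mol
ΔG > 0, so the forward reaction is non-spontaneous (proceeds in reverse).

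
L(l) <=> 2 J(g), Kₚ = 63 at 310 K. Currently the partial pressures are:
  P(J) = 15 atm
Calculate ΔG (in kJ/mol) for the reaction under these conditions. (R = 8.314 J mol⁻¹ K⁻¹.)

ΔG = 3.28 kJ/mol

(L is a pure liquid — omitted from Qₚ.)
Qₚ = P(J)² = (15)² = 225
ΔG = RT ln(Qₚ/Kₚ) = (8.314 J mol⁻¹ K⁻¹)(310 K) × ln(225/63)
   = (2.577 kJ/mol)(1.273) = 3.28 kJ/mol
ΔG > 0, so the forward reaction is non-spontaneous (proceeds in reverse).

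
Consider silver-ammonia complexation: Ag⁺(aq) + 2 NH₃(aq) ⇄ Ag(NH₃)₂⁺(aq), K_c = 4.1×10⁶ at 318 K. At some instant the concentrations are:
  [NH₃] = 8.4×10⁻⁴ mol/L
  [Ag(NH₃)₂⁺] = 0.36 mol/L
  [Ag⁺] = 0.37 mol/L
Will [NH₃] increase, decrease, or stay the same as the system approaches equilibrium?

Q_c = [Ag(NH₃)₂⁺] / ([Ag⁺]·[NH₃]²) = (0.36) / ((0.37)·(8.4×10⁻⁴)²) = 1.4×10⁶
Q_c = 1.4×10⁶ < K_c = 4.1×10⁶: net forward reaction.
NH₃ is a reactant, so it decreases.

decrease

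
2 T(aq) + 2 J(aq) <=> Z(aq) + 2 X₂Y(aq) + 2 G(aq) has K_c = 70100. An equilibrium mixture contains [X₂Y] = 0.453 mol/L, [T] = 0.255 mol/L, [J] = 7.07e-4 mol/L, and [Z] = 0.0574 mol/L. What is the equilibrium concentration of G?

At equilibrium, K_c = [Z]·[X₂Y]²·[G]² / ([T]²·[J]²) = 70100.
(0.0574)·(0.453)²·([G])² / ((0.255)²·(7.07e-4)²) = 70100
[G]² = 0.193 ⇒ [G] = 0.440 mol/L

[G] = 0.440 mol/L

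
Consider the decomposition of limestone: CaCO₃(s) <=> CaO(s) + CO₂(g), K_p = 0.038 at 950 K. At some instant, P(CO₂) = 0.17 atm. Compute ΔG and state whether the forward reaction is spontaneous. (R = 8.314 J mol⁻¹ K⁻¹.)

(CaCO₃, CaO are pure solids — omitted from Q_p.)
Q_p = P(CO₂) = 0.170
ΔG = RT ln(Q_p/K_p) = (8.314 J mol⁻¹ K⁻¹)(950 K) × ln(0.170/0.038)
   = (7.898 kJ/mol)(1.498) = 11.8 kJ/mol
ΔG > 0, so the forward reaction is non-spontaneous (proceeds in reverse).

ΔG = 11.8 kJ/mol; the forward reaction is non-spontaneous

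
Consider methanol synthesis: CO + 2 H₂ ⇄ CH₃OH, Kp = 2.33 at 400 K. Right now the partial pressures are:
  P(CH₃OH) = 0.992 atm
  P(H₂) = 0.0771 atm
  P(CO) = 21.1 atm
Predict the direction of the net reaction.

Qp = P(CH₃OH) / (P(CO)·P(H₂)²) = (0.992) / ((21.1)·(0.0771)²) = 7.91
Qp = 7.91 > Kp = 2.33, so the reverse reaction proceeds.

to the left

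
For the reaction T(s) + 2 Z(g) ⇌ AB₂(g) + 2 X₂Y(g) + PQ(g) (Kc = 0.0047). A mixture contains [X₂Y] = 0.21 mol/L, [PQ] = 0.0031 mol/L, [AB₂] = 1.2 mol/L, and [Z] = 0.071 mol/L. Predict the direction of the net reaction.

(T is a pure solid — omitted from Qc.)
Qc = [AB₂]·[X₂Y]²·[PQ] / [Z]² = (1.2)·(0.21)²·(0.0031) / (0.071)² = 0.033
Qc = 0.033 > Kc = 0.0047, so the reverse reaction proceeds.

toward reactants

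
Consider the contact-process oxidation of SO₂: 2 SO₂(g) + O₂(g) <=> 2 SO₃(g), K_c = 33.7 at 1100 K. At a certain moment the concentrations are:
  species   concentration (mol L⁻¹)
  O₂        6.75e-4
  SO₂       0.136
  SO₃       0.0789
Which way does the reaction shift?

toward reactants

Q_c = [SO₃]² / ([SO₂]²·[O₂]) = (0.0789)² / ((0.136)²·(6.75e-4)) = 499
Q_c = 499 > K_c = 33.7, so the reverse reaction proceeds.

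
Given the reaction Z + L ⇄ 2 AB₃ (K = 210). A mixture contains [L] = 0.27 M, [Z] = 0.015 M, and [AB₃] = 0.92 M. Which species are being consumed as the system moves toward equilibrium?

none (at equilibrium)

Q = [AB₃]² / ([Z]·[L]) = (0.92)² / ((0.015)·(0.27)) = 210
Q = 210 = K; the system is at equilibrium.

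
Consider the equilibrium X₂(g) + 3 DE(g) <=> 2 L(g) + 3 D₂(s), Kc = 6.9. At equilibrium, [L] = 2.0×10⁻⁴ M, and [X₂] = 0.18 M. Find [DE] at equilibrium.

[DE] = 0.0032 M

(D₂ is a pure solid — omitted from Kc.)
At equilibrium, Kc = [L]² / ([X₂]·[DE]³) = 6.9.
(2.0×10⁻⁴)² / ((0.18)·([DE])³) = 6.9
[DE]³ = 3.22×10⁻⁸ ⇒ [DE] = 0.0032 M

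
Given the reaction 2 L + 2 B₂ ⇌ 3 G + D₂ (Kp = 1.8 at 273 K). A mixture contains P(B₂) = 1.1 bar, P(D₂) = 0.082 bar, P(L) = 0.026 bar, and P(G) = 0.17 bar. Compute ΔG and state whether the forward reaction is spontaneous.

ΔG = -2.94 kJ/mol; the forward reaction is spontaneous

Qp = P(G)³·P(D₂) / (P(L)²·P(B₂)²) = (0.17)³·(0.082) / ((0.026)²·(1.1)²) = 0.493
ΔG = RT ln(Qp/Kp) = (8.314 J mol⁻¹ K⁻¹)(273 K) × ln(0.493/1.8)
   = (2.270 kJ/mol)(-1.295) = -2.94 kJ/mol
ΔG < 0, so the forward reaction is spontaneous (proceeds forward).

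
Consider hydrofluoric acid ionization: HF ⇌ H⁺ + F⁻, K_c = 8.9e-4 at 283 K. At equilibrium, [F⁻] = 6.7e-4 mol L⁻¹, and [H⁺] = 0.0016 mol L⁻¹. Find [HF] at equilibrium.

[HF] = 0.0012 mol L⁻¹

At equilibrium, K_c = [H⁺]·[F⁻] / [HF] = 8.9e-4.
(0.0016)·(6.7e-4) / ([HF]) = 8.9e-4
[HF] = 0.00120 = 0.0012 mol L⁻¹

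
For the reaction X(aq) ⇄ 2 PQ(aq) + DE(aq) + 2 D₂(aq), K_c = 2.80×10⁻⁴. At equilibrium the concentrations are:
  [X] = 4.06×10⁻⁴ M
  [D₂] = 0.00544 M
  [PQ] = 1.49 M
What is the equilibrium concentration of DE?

[DE] = 0.00173 M

At equilibrium, K_c = [PQ]²·[DE]·[D₂]² / [X] = 2.80×10⁻⁴.
(1.49)²·([DE])·(0.00544)² / (4.06×10⁻⁴) = 2.80×10⁻⁴
[DE] = 0.00173 M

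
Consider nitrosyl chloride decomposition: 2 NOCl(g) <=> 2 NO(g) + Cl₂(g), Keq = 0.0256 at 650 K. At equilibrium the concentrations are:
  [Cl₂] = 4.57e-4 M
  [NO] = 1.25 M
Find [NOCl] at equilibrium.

At equilibrium, Keq = [NO]²·[Cl₂] / [NOCl]² = 0.0256.
(1.25)²·(4.57e-4) / ([NOCl])² = 0.0256
[NOCl]² = 0.0279 ⇒ [NOCl] = 0.167 M

[NOCl] = 0.167 M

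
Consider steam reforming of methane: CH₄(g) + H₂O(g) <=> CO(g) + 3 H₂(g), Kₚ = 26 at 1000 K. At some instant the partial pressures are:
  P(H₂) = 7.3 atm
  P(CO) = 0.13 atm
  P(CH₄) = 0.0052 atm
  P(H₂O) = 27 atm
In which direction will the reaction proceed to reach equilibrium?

reverse (toward reactants)

Qₚ = P(CO)·P(H₂)³ / (P(CH₄)·P(H₂O)) = (0.13)·(7.3)³ / ((0.0052)·(27)) = 360
Qₚ = 360 > Kₚ = 26, so the reverse reaction proceeds.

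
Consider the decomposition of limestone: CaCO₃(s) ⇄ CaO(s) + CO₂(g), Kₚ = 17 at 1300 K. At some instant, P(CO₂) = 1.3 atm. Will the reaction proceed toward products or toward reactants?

(CaCO₃, CaO are pure solids — omitted from Qₚ.)
Qₚ = P(CO₂) = 1.3
Qₚ = 1.3 < Kₚ = 17, so the forward reaction proceeds.

forward (toward products)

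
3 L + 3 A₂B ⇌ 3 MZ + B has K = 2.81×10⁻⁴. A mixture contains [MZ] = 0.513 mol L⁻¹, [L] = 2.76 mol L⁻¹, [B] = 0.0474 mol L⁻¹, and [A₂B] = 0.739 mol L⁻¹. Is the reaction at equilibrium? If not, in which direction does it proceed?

Q = [MZ]³·[B] / ([L]³·[A₂B]³) = (0.513)³·(0.0474) / ((2.76)³·(0.739)³) = 7.54×10⁻⁴
Q = 7.54×10⁻⁴ > K = 2.81×10⁻⁴, so the reverse reaction proceeds.

to the left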